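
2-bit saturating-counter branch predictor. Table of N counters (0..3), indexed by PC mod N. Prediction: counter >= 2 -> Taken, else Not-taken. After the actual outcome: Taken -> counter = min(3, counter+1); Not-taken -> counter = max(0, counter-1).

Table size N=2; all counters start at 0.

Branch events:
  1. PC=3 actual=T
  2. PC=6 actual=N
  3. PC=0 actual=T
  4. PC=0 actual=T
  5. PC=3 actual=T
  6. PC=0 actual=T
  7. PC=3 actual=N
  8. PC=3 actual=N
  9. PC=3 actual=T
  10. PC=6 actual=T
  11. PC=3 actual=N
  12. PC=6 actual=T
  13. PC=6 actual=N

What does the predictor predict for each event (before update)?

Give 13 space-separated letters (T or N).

Answer: N N N N N T T N N T N T T

Derivation:
Ev 1: PC=3 idx=1 pred=N actual=T -> ctr[1]=1
Ev 2: PC=6 idx=0 pred=N actual=N -> ctr[0]=0
Ev 3: PC=0 idx=0 pred=N actual=T -> ctr[0]=1
Ev 4: PC=0 idx=0 pred=N actual=T -> ctr[0]=2
Ev 5: PC=3 idx=1 pred=N actual=T -> ctr[1]=2
Ev 6: PC=0 idx=0 pred=T actual=T -> ctr[0]=3
Ev 7: PC=3 idx=1 pred=T actual=N -> ctr[1]=1
Ev 8: PC=3 idx=1 pred=N actual=N -> ctr[1]=0
Ev 9: PC=3 idx=1 pred=N actual=T -> ctr[1]=1
Ev 10: PC=6 idx=0 pred=T actual=T -> ctr[0]=3
Ev 11: PC=3 idx=1 pred=N actual=N -> ctr[1]=0
Ev 12: PC=6 idx=0 pred=T actual=T -> ctr[0]=3
Ev 13: PC=6 idx=0 pred=T actual=N -> ctr[0]=2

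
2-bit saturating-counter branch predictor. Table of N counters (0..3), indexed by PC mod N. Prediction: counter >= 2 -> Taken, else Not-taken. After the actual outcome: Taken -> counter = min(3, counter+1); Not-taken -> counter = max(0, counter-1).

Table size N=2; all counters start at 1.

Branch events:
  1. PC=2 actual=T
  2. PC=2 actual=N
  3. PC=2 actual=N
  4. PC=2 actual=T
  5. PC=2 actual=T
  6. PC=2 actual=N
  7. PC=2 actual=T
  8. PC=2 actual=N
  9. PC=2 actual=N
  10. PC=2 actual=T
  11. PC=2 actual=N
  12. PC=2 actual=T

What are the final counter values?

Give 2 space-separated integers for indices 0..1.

Answer: 1 1

Derivation:
Ev 1: PC=2 idx=0 pred=N actual=T -> ctr[0]=2
Ev 2: PC=2 idx=0 pred=T actual=N -> ctr[0]=1
Ev 3: PC=2 idx=0 pred=N actual=N -> ctr[0]=0
Ev 4: PC=2 idx=0 pred=N actual=T -> ctr[0]=1
Ev 5: PC=2 idx=0 pred=N actual=T -> ctr[0]=2
Ev 6: PC=2 idx=0 pred=T actual=N -> ctr[0]=1
Ev 7: PC=2 idx=0 pred=N actual=T -> ctr[0]=2
Ev 8: PC=2 idx=0 pred=T actual=N -> ctr[0]=1
Ev 9: PC=2 idx=0 pred=N actual=N -> ctr[0]=0
Ev 10: PC=2 idx=0 pred=N actual=T -> ctr[0]=1
Ev 11: PC=2 idx=0 pred=N actual=N -> ctr[0]=0
Ev 12: PC=2 idx=0 pred=N actual=T -> ctr[0]=1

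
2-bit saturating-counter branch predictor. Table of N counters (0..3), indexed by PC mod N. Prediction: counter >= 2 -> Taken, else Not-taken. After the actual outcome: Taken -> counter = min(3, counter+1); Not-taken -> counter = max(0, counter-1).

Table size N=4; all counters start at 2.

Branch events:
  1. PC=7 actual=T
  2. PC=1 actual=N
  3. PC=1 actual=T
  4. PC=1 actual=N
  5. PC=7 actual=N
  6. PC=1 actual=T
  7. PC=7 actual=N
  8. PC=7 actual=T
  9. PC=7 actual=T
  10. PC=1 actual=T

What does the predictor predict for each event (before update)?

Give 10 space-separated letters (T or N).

Ev 1: PC=7 idx=3 pred=T actual=T -> ctr[3]=3
Ev 2: PC=1 idx=1 pred=T actual=N -> ctr[1]=1
Ev 3: PC=1 idx=1 pred=N actual=T -> ctr[1]=2
Ev 4: PC=1 idx=1 pred=T actual=N -> ctr[1]=1
Ev 5: PC=7 idx=3 pred=T actual=N -> ctr[3]=2
Ev 6: PC=1 idx=1 pred=N actual=T -> ctr[1]=2
Ev 7: PC=7 idx=3 pred=T actual=N -> ctr[3]=1
Ev 8: PC=7 idx=3 pred=N actual=T -> ctr[3]=2
Ev 9: PC=7 idx=3 pred=T actual=T -> ctr[3]=3
Ev 10: PC=1 idx=1 pred=T actual=T -> ctr[1]=3

Answer: T T N T T N T N T T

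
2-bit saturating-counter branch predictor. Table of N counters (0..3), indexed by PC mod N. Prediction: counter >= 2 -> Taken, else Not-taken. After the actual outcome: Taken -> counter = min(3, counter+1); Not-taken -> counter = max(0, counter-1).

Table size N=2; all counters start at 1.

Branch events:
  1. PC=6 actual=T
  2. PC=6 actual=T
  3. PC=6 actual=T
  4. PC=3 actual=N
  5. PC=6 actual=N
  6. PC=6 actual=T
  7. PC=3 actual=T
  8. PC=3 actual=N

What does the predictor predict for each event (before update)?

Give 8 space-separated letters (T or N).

Answer: N T T N T T N N

Derivation:
Ev 1: PC=6 idx=0 pred=N actual=T -> ctr[0]=2
Ev 2: PC=6 idx=0 pred=T actual=T -> ctr[0]=3
Ev 3: PC=6 idx=0 pred=T actual=T -> ctr[0]=3
Ev 4: PC=3 idx=1 pred=N actual=N -> ctr[1]=0
Ev 5: PC=6 idx=0 pred=T actual=N -> ctr[0]=2
Ev 6: PC=6 idx=0 pred=T actual=T -> ctr[0]=3
Ev 7: PC=3 idx=1 pred=N actual=T -> ctr[1]=1
Ev 8: PC=3 idx=1 pred=N actual=N -> ctr[1]=0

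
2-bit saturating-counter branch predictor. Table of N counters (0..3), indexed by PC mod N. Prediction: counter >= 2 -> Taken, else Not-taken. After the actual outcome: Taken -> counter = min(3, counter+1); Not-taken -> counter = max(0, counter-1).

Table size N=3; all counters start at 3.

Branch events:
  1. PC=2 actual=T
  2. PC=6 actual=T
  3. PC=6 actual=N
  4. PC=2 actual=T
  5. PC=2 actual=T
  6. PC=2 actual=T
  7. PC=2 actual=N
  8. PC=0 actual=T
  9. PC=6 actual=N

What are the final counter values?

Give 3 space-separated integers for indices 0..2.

Answer: 2 3 2

Derivation:
Ev 1: PC=2 idx=2 pred=T actual=T -> ctr[2]=3
Ev 2: PC=6 idx=0 pred=T actual=T -> ctr[0]=3
Ev 3: PC=6 idx=0 pred=T actual=N -> ctr[0]=2
Ev 4: PC=2 idx=2 pred=T actual=T -> ctr[2]=3
Ev 5: PC=2 idx=2 pred=T actual=T -> ctr[2]=3
Ev 6: PC=2 idx=2 pred=T actual=T -> ctr[2]=3
Ev 7: PC=2 idx=2 pred=T actual=N -> ctr[2]=2
Ev 8: PC=0 idx=0 pred=T actual=T -> ctr[0]=3
Ev 9: PC=6 idx=0 pred=T actual=N -> ctr[0]=2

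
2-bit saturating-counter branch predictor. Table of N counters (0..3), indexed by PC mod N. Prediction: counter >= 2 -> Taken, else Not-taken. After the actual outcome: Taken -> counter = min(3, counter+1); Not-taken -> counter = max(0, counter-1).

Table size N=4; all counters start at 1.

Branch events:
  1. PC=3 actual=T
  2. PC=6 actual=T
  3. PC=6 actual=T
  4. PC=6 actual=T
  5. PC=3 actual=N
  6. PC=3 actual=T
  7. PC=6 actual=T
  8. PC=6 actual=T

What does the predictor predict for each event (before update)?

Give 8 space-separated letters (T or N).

Answer: N N T T T N T T

Derivation:
Ev 1: PC=3 idx=3 pred=N actual=T -> ctr[3]=2
Ev 2: PC=6 idx=2 pred=N actual=T -> ctr[2]=2
Ev 3: PC=6 idx=2 pred=T actual=T -> ctr[2]=3
Ev 4: PC=6 idx=2 pred=T actual=T -> ctr[2]=3
Ev 5: PC=3 idx=3 pred=T actual=N -> ctr[3]=1
Ev 6: PC=3 idx=3 pred=N actual=T -> ctr[3]=2
Ev 7: PC=6 idx=2 pred=T actual=T -> ctr[2]=3
Ev 8: PC=6 idx=2 pred=T actual=T -> ctr[2]=3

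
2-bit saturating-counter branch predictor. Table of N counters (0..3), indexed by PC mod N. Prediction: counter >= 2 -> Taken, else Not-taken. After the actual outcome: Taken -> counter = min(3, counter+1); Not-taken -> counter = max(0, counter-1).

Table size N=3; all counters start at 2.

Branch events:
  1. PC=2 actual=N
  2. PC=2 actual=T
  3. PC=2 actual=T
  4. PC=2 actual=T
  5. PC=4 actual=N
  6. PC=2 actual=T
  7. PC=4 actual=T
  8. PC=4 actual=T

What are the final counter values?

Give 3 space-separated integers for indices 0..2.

Answer: 2 3 3

Derivation:
Ev 1: PC=2 idx=2 pred=T actual=N -> ctr[2]=1
Ev 2: PC=2 idx=2 pred=N actual=T -> ctr[2]=2
Ev 3: PC=2 idx=2 pred=T actual=T -> ctr[2]=3
Ev 4: PC=2 idx=2 pred=T actual=T -> ctr[2]=3
Ev 5: PC=4 idx=1 pred=T actual=N -> ctr[1]=1
Ev 6: PC=2 idx=2 pred=T actual=T -> ctr[2]=3
Ev 7: PC=4 idx=1 pred=N actual=T -> ctr[1]=2
Ev 8: PC=4 idx=1 pred=T actual=T -> ctr[1]=3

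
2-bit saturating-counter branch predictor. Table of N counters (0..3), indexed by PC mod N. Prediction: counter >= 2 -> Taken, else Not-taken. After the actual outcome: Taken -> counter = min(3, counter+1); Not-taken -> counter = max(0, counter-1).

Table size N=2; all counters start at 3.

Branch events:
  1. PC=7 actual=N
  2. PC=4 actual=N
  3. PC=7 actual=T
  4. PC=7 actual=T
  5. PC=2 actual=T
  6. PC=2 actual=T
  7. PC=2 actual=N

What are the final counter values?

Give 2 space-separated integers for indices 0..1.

Answer: 2 3

Derivation:
Ev 1: PC=7 idx=1 pred=T actual=N -> ctr[1]=2
Ev 2: PC=4 idx=0 pred=T actual=N -> ctr[0]=2
Ev 3: PC=7 idx=1 pred=T actual=T -> ctr[1]=3
Ev 4: PC=7 idx=1 pred=T actual=T -> ctr[1]=3
Ev 5: PC=2 idx=0 pred=T actual=T -> ctr[0]=3
Ev 6: PC=2 idx=0 pred=T actual=T -> ctr[0]=3
Ev 7: PC=2 idx=0 pred=T actual=N -> ctr[0]=2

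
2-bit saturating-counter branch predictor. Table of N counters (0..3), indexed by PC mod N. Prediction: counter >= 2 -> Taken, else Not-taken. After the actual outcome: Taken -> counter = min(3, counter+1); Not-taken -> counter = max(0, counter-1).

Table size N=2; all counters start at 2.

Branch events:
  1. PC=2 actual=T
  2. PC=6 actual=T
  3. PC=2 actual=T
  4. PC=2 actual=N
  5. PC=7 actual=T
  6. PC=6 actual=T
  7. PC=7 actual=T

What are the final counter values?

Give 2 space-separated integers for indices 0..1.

Answer: 3 3

Derivation:
Ev 1: PC=2 idx=0 pred=T actual=T -> ctr[0]=3
Ev 2: PC=6 idx=0 pred=T actual=T -> ctr[0]=3
Ev 3: PC=2 idx=0 pred=T actual=T -> ctr[0]=3
Ev 4: PC=2 idx=0 pred=T actual=N -> ctr[0]=2
Ev 5: PC=7 idx=1 pred=T actual=T -> ctr[1]=3
Ev 6: PC=6 idx=0 pred=T actual=T -> ctr[0]=3
Ev 7: PC=7 idx=1 pred=T actual=T -> ctr[1]=3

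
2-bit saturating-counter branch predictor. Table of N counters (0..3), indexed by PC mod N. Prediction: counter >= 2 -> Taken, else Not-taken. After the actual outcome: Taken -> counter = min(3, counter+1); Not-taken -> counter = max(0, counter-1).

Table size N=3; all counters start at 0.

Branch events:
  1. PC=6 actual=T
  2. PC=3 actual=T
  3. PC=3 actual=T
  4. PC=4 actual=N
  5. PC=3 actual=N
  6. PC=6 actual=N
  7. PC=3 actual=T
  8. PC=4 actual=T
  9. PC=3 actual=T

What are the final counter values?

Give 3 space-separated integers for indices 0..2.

Answer: 3 1 0

Derivation:
Ev 1: PC=6 idx=0 pred=N actual=T -> ctr[0]=1
Ev 2: PC=3 idx=0 pred=N actual=T -> ctr[0]=2
Ev 3: PC=3 idx=0 pred=T actual=T -> ctr[0]=3
Ev 4: PC=4 idx=1 pred=N actual=N -> ctr[1]=0
Ev 5: PC=3 idx=0 pred=T actual=N -> ctr[0]=2
Ev 6: PC=6 idx=0 pred=T actual=N -> ctr[0]=1
Ev 7: PC=3 idx=0 pred=N actual=T -> ctr[0]=2
Ev 8: PC=4 idx=1 pred=N actual=T -> ctr[1]=1
Ev 9: PC=3 idx=0 pred=T actual=T -> ctr[0]=3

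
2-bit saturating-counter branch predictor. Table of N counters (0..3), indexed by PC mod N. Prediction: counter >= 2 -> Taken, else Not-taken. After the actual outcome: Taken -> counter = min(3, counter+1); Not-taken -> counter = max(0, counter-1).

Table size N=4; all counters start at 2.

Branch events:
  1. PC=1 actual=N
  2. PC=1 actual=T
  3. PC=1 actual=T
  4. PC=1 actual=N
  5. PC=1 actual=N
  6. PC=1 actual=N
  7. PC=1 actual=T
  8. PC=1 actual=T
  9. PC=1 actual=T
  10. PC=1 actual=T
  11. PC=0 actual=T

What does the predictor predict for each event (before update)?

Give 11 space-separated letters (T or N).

Ev 1: PC=1 idx=1 pred=T actual=N -> ctr[1]=1
Ev 2: PC=1 idx=1 pred=N actual=T -> ctr[1]=2
Ev 3: PC=1 idx=1 pred=T actual=T -> ctr[1]=3
Ev 4: PC=1 idx=1 pred=T actual=N -> ctr[1]=2
Ev 5: PC=1 idx=1 pred=T actual=N -> ctr[1]=1
Ev 6: PC=1 idx=1 pred=N actual=N -> ctr[1]=0
Ev 7: PC=1 idx=1 pred=N actual=T -> ctr[1]=1
Ev 8: PC=1 idx=1 pred=N actual=T -> ctr[1]=2
Ev 9: PC=1 idx=1 pred=T actual=T -> ctr[1]=3
Ev 10: PC=1 idx=1 pred=T actual=T -> ctr[1]=3
Ev 11: PC=0 idx=0 pred=T actual=T -> ctr[0]=3

Answer: T N T T T N N N T T T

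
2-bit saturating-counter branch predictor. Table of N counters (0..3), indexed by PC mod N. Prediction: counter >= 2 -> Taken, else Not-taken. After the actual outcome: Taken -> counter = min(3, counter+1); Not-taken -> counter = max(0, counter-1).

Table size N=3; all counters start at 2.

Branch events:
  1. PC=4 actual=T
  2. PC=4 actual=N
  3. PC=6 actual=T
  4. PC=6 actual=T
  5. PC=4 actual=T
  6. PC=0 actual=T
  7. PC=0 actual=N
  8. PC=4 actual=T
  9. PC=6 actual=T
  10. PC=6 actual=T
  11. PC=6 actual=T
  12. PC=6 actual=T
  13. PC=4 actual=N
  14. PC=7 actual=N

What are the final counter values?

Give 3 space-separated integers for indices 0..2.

Ev 1: PC=4 idx=1 pred=T actual=T -> ctr[1]=3
Ev 2: PC=4 idx=1 pred=T actual=N -> ctr[1]=2
Ev 3: PC=6 idx=0 pred=T actual=T -> ctr[0]=3
Ev 4: PC=6 idx=0 pred=T actual=T -> ctr[0]=3
Ev 5: PC=4 idx=1 pred=T actual=T -> ctr[1]=3
Ev 6: PC=0 idx=0 pred=T actual=T -> ctr[0]=3
Ev 7: PC=0 idx=0 pred=T actual=N -> ctr[0]=2
Ev 8: PC=4 idx=1 pred=T actual=T -> ctr[1]=3
Ev 9: PC=6 idx=0 pred=T actual=T -> ctr[0]=3
Ev 10: PC=6 idx=0 pred=T actual=T -> ctr[0]=3
Ev 11: PC=6 idx=0 pred=T actual=T -> ctr[0]=3
Ev 12: PC=6 idx=0 pred=T actual=T -> ctr[0]=3
Ev 13: PC=4 idx=1 pred=T actual=N -> ctr[1]=2
Ev 14: PC=7 idx=1 pred=T actual=N -> ctr[1]=1

Answer: 3 1 2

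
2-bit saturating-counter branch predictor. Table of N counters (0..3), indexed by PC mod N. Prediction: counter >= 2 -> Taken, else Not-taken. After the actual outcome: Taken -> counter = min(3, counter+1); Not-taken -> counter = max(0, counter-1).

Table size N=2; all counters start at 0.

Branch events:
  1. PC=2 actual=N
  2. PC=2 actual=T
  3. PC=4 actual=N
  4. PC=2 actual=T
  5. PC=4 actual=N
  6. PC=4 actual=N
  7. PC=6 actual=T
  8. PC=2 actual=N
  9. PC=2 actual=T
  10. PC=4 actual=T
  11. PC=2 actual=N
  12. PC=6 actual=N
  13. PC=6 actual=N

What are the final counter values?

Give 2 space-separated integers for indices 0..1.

Ev 1: PC=2 idx=0 pred=N actual=N -> ctr[0]=0
Ev 2: PC=2 idx=0 pred=N actual=T -> ctr[0]=1
Ev 3: PC=4 idx=0 pred=N actual=N -> ctr[0]=0
Ev 4: PC=2 idx=0 pred=N actual=T -> ctr[0]=1
Ev 5: PC=4 idx=0 pred=N actual=N -> ctr[0]=0
Ev 6: PC=4 idx=0 pred=N actual=N -> ctr[0]=0
Ev 7: PC=6 idx=0 pred=N actual=T -> ctr[0]=1
Ev 8: PC=2 idx=0 pred=N actual=N -> ctr[0]=0
Ev 9: PC=2 idx=0 pred=N actual=T -> ctr[0]=1
Ev 10: PC=4 idx=0 pred=N actual=T -> ctr[0]=2
Ev 11: PC=2 idx=0 pred=T actual=N -> ctr[0]=1
Ev 12: PC=6 idx=0 pred=N actual=N -> ctr[0]=0
Ev 13: PC=6 idx=0 pred=N actual=N -> ctr[0]=0

Answer: 0 0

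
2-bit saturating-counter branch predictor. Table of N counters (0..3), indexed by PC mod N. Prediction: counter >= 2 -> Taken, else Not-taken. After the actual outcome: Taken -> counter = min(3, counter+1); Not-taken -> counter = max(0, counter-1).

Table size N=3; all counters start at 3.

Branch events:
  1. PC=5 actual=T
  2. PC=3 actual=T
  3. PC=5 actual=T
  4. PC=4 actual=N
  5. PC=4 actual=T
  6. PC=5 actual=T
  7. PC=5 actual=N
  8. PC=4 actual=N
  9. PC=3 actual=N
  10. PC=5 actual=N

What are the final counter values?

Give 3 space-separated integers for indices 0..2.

Answer: 2 2 1

Derivation:
Ev 1: PC=5 idx=2 pred=T actual=T -> ctr[2]=3
Ev 2: PC=3 idx=0 pred=T actual=T -> ctr[0]=3
Ev 3: PC=5 idx=2 pred=T actual=T -> ctr[2]=3
Ev 4: PC=4 idx=1 pred=T actual=N -> ctr[1]=2
Ev 5: PC=4 idx=1 pred=T actual=T -> ctr[1]=3
Ev 6: PC=5 idx=2 pred=T actual=T -> ctr[2]=3
Ev 7: PC=5 idx=2 pred=T actual=N -> ctr[2]=2
Ev 8: PC=4 idx=1 pred=T actual=N -> ctr[1]=2
Ev 9: PC=3 idx=0 pred=T actual=N -> ctr[0]=2
Ev 10: PC=5 idx=2 pred=T actual=N -> ctr[2]=1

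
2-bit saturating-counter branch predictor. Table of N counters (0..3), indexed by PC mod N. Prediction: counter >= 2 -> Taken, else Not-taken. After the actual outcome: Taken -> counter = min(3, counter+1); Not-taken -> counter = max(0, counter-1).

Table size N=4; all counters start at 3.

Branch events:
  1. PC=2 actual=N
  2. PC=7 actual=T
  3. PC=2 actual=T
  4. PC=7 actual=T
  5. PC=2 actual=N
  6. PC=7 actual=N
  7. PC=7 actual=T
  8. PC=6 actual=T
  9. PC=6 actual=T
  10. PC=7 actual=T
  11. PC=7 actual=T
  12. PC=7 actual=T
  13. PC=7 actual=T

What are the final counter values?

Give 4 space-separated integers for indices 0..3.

Answer: 3 3 3 3

Derivation:
Ev 1: PC=2 idx=2 pred=T actual=N -> ctr[2]=2
Ev 2: PC=7 idx=3 pred=T actual=T -> ctr[3]=3
Ev 3: PC=2 idx=2 pred=T actual=T -> ctr[2]=3
Ev 4: PC=7 idx=3 pred=T actual=T -> ctr[3]=3
Ev 5: PC=2 idx=2 pred=T actual=N -> ctr[2]=2
Ev 6: PC=7 idx=3 pred=T actual=N -> ctr[3]=2
Ev 7: PC=7 idx=3 pred=T actual=T -> ctr[3]=3
Ev 8: PC=6 idx=2 pred=T actual=T -> ctr[2]=3
Ev 9: PC=6 idx=2 pred=T actual=T -> ctr[2]=3
Ev 10: PC=7 idx=3 pred=T actual=T -> ctr[3]=3
Ev 11: PC=7 idx=3 pred=T actual=T -> ctr[3]=3
Ev 12: PC=7 idx=3 pred=T actual=T -> ctr[3]=3
Ev 13: PC=7 idx=3 pred=T actual=T -> ctr[3]=3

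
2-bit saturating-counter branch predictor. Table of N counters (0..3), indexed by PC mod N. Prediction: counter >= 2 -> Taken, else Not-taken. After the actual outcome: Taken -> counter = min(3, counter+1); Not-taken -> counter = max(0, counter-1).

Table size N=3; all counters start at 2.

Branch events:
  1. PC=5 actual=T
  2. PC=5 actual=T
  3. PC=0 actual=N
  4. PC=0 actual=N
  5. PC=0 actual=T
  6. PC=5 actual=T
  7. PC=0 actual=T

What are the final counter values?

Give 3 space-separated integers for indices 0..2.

Answer: 2 2 3

Derivation:
Ev 1: PC=5 idx=2 pred=T actual=T -> ctr[2]=3
Ev 2: PC=5 idx=2 pred=T actual=T -> ctr[2]=3
Ev 3: PC=0 idx=0 pred=T actual=N -> ctr[0]=1
Ev 4: PC=0 idx=0 pred=N actual=N -> ctr[0]=0
Ev 5: PC=0 idx=0 pred=N actual=T -> ctr[0]=1
Ev 6: PC=5 idx=2 pred=T actual=T -> ctr[2]=3
Ev 7: PC=0 idx=0 pred=N actual=T -> ctr[0]=2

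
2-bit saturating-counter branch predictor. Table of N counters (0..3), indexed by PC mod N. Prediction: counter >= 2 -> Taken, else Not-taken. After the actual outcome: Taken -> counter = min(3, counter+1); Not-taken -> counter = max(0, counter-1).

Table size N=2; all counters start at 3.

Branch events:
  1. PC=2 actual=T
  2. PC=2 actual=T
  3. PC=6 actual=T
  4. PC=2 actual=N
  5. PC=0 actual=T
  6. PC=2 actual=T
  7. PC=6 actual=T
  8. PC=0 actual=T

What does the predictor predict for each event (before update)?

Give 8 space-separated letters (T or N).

Ev 1: PC=2 idx=0 pred=T actual=T -> ctr[0]=3
Ev 2: PC=2 idx=0 pred=T actual=T -> ctr[0]=3
Ev 3: PC=6 idx=0 pred=T actual=T -> ctr[0]=3
Ev 4: PC=2 idx=0 pred=T actual=N -> ctr[0]=2
Ev 5: PC=0 idx=0 pred=T actual=T -> ctr[0]=3
Ev 6: PC=2 idx=0 pred=T actual=T -> ctr[0]=3
Ev 7: PC=6 idx=0 pred=T actual=T -> ctr[0]=3
Ev 8: PC=0 idx=0 pred=T actual=T -> ctr[0]=3

Answer: T T T T T T T T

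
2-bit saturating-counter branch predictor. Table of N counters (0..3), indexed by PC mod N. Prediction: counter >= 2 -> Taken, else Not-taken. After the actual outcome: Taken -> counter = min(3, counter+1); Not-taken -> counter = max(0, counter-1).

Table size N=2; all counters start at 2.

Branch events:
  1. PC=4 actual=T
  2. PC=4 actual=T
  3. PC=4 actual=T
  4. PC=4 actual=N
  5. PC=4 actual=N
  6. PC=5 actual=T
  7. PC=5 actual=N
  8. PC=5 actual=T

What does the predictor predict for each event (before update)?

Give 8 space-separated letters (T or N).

Answer: T T T T T T T T

Derivation:
Ev 1: PC=4 idx=0 pred=T actual=T -> ctr[0]=3
Ev 2: PC=4 idx=0 pred=T actual=T -> ctr[0]=3
Ev 3: PC=4 idx=0 pred=T actual=T -> ctr[0]=3
Ev 4: PC=4 idx=0 pred=T actual=N -> ctr[0]=2
Ev 5: PC=4 idx=0 pred=T actual=N -> ctr[0]=1
Ev 6: PC=5 idx=1 pred=T actual=T -> ctr[1]=3
Ev 7: PC=5 idx=1 pred=T actual=N -> ctr[1]=2
Ev 8: PC=5 idx=1 pred=T actual=T -> ctr[1]=3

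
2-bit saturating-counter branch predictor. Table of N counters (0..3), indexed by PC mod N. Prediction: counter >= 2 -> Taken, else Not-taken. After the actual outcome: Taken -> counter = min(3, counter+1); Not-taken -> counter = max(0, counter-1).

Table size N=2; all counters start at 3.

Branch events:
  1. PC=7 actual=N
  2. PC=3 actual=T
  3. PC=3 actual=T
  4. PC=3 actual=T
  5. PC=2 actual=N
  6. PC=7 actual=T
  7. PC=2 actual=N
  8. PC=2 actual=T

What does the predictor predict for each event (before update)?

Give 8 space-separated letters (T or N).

Ev 1: PC=7 idx=1 pred=T actual=N -> ctr[1]=2
Ev 2: PC=3 idx=1 pred=T actual=T -> ctr[1]=3
Ev 3: PC=3 idx=1 pred=T actual=T -> ctr[1]=3
Ev 4: PC=3 idx=1 pred=T actual=T -> ctr[1]=3
Ev 5: PC=2 idx=0 pred=T actual=N -> ctr[0]=2
Ev 6: PC=7 idx=1 pred=T actual=T -> ctr[1]=3
Ev 7: PC=2 idx=0 pred=T actual=N -> ctr[0]=1
Ev 8: PC=2 idx=0 pred=N actual=T -> ctr[0]=2

Answer: T T T T T T T N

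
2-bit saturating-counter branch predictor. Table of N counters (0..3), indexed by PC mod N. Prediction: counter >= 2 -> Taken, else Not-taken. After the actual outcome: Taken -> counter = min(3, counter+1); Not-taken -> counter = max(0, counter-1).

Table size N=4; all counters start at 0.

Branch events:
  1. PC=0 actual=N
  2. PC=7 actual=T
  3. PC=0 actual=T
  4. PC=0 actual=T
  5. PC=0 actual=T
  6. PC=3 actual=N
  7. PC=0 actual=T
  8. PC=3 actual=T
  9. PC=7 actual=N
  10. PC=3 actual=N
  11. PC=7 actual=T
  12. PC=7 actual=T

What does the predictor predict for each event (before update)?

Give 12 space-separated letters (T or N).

Answer: N N N N T N T N N N N N

Derivation:
Ev 1: PC=0 idx=0 pred=N actual=N -> ctr[0]=0
Ev 2: PC=7 idx=3 pred=N actual=T -> ctr[3]=1
Ev 3: PC=0 idx=0 pred=N actual=T -> ctr[0]=1
Ev 4: PC=0 idx=0 pred=N actual=T -> ctr[0]=2
Ev 5: PC=0 idx=0 pred=T actual=T -> ctr[0]=3
Ev 6: PC=3 idx=3 pred=N actual=N -> ctr[3]=0
Ev 7: PC=0 idx=0 pred=T actual=T -> ctr[0]=3
Ev 8: PC=3 idx=3 pred=N actual=T -> ctr[3]=1
Ev 9: PC=7 idx=3 pred=N actual=N -> ctr[3]=0
Ev 10: PC=3 idx=3 pred=N actual=N -> ctr[3]=0
Ev 11: PC=7 idx=3 pred=N actual=T -> ctr[3]=1
Ev 12: PC=7 idx=3 pred=N actual=T -> ctr[3]=2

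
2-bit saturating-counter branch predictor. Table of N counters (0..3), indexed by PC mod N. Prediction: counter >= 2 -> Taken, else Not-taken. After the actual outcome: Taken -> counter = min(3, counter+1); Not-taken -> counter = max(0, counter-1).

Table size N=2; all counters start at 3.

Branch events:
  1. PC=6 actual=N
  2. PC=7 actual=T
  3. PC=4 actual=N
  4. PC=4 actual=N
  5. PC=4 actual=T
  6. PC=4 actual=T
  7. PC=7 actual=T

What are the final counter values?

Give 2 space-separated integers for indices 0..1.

Ev 1: PC=6 idx=0 pred=T actual=N -> ctr[0]=2
Ev 2: PC=7 idx=1 pred=T actual=T -> ctr[1]=3
Ev 3: PC=4 idx=0 pred=T actual=N -> ctr[0]=1
Ev 4: PC=4 idx=0 pred=N actual=N -> ctr[0]=0
Ev 5: PC=4 idx=0 pred=N actual=T -> ctr[0]=1
Ev 6: PC=4 idx=0 pred=N actual=T -> ctr[0]=2
Ev 7: PC=7 idx=1 pred=T actual=T -> ctr[1]=3

Answer: 2 3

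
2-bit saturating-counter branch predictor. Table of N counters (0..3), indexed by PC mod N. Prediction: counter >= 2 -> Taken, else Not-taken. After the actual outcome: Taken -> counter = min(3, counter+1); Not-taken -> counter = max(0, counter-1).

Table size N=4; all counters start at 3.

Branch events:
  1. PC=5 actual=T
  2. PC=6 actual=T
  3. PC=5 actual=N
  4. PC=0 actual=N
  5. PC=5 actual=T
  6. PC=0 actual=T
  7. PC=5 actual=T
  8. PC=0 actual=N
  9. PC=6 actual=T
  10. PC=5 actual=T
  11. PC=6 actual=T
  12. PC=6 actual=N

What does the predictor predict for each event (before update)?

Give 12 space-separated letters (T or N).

Ev 1: PC=5 idx=1 pred=T actual=T -> ctr[1]=3
Ev 2: PC=6 idx=2 pred=T actual=T -> ctr[2]=3
Ev 3: PC=5 idx=1 pred=T actual=N -> ctr[1]=2
Ev 4: PC=0 idx=0 pred=T actual=N -> ctr[0]=2
Ev 5: PC=5 idx=1 pred=T actual=T -> ctr[1]=3
Ev 6: PC=0 idx=0 pred=T actual=T -> ctr[0]=3
Ev 7: PC=5 idx=1 pred=T actual=T -> ctr[1]=3
Ev 8: PC=0 idx=0 pred=T actual=N -> ctr[0]=2
Ev 9: PC=6 idx=2 pred=T actual=T -> ctr[2]=3
Ev 10: PC=5 idx=1 pred=T actual=T -> ctr[1]=3
Ev 11: PC=6 idx=2 pred=T actual=T -> ctr[2]=3
Ev 12: PC=6 idx=2 pred=T actual=N -> ctr[2]=2

Answer: T T T T T T T T T T T T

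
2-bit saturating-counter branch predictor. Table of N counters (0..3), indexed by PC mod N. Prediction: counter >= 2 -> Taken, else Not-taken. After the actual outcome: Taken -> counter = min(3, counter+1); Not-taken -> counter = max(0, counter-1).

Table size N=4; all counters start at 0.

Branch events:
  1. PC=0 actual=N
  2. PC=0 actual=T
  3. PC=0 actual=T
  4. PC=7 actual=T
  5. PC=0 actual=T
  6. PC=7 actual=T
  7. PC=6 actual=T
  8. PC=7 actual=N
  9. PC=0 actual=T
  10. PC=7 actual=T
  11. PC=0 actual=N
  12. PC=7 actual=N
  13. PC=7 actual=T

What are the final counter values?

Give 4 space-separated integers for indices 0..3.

Answer: 2 0 1 2

Derivation:
Ev 1: PC=0 idx=0 pred=N actual=N -> ctr[0]=0
Ev 2: PC=0 idx=0 pred=N actual=T -> ctr[0]=1
Ev 3: PC=0 idx=0 pred=N actual=T -> ctr[0]=2
Ev 4: PC=7 idx=3 pred=N actual=T -> ctr[3]=1
Ev 5: PC=0 idx=0 pred=T actual=T -> ctr[0]=3
Ev 6: PC=7 idx=3 pred=N actual=T -> ctr[3]=2
Ev 7: PC=6 idx=2 pred=N actual=T -> ctr[2]=1
Ev 8: PC=7 idx=3 pred=T actual=N -> ctr[3]=1
Ev 9: PC=0 idx=0 pred=T actual=T -> ctr[0]=3
Ev 10: PC=7 idx=3 pred=N actual=T -> ctr[3]=2
Ev 11: PC=0 idx=0 pred=T actual=N -> ctr[0]=2
Ev 12: PC=7 idx=3 pred=T actual=N -> ctr[3]=1
Ev 13: PC=7 idx=3 pred=N actual=T -> ctr[3]=2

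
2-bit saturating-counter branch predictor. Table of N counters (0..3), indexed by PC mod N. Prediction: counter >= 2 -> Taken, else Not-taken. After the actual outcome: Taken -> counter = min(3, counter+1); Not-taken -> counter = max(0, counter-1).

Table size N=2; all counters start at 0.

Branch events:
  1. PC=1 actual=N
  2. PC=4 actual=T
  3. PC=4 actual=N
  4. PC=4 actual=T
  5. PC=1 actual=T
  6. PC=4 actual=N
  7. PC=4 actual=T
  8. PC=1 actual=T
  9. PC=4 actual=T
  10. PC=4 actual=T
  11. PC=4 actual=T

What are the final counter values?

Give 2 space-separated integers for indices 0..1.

Ev 1: PC=1 idx=1 pred=N actual=N -> ctr[1]=0
Ev 2: PC=4 idx=0 pred=N actual=T -> ctr[0]=1
Ev 3: PC=4 idx=0 pred=N actual=N -> ctr[0]=0
Ev 4: PC=4 idx=0 pred=N actual=T -> ctr[0]=1
Ev 5: PC=1 idx=1 pred=N actual=T -> ctr[1]=1
Ev 6: PC=4 idx=0 pred=N actual=N -> ctr[0]=0
Ev 7: PC=4 idx=0 pred=N actual=T -> ctr[0]=1
Ev 8: PC=1 idx=1 pred=N actual=T -> ctr[1]=2
Ev 9: PC=4 idx=0 pred=N actual=T -> ctr[0]=2
Ev 10: PC=4 idx=0 pred=T actual=T -> ctr[0]=3
Ev 11: PC=4 idx=0 pred=T actual=T -> ctr[0]=3

Answer: 3 2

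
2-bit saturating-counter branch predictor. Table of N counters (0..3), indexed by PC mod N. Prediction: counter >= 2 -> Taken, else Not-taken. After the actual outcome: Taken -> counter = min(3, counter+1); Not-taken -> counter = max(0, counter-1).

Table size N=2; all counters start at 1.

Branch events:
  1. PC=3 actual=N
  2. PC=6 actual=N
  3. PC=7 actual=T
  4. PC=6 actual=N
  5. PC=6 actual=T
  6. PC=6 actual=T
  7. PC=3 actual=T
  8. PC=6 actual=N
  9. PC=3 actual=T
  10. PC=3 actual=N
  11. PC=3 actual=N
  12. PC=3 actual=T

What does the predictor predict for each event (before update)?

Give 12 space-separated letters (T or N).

Answer: N N N N N N N T T T T N

Derivation:
Ev 1: PC=3 idx=1 pred=N actual=N -> ctr[1]=0
Ev 2: PC=6 idx=0 pred=N actual=N -> ctr[0]=0
Ev 3: PC=7 idx=1 pred=N actual=T -> ctr[1]=1
Ev 4: PC=6 idx=0 pred=N actual=N -> ctr[0]=0
Ev 5: PC=6 idx=0 pred=N actual=T -> ctr[0]=1
Ev 6: PC=6 idx=0 pred=N actual=T -> ctr[0]=2
Ev 7: PC=3 idx=1 pred=N actual=T -> ctr[1]=2
Ev 8: PC=6 idx=0 pred=T actual=N -> ctr[0]=1
Ev 9: PC=3 idx=1 pred=T actual=T -> ctr[1]=3
Ev 10: PC=3 idx=1 pred=T actual=N -> ctr[1]=2
Ev 11: PC=3 idx=1 pred=T actual=N -> ctr[1]=1
Ev 12: PC=3 idx=1 pred=N actual=T -> ctr[1]=2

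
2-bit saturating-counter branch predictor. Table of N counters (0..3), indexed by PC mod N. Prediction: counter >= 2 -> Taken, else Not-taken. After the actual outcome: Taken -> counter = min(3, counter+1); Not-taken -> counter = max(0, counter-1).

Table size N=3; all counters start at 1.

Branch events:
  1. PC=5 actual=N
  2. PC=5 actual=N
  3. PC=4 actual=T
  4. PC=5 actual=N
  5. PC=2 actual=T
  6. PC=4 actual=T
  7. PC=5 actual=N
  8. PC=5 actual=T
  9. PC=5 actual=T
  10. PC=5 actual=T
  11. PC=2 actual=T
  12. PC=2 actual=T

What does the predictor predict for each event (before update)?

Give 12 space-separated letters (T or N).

Answer: N N N N N T N N N T T T

Derivation:
Ev 1: PC=5 idx=2 pred=N actual=N -> ctr[2]=0
Ev 2: PC=5 idx=2 pred=N actual=N -> ctr[2]=0
Ev 3: PC=4 idx=1 pred=N actual=T -> ctr[1]=2
Ev 4: PC=5 idx=2 pred=N actual=N -> ctr[2]=0
Ev 5: PC=2 idx=2 pred=N actual=T -> ctr[2]=1
Ev 6: PC=4 idx=1 pred=T actual=T -> ctr[1]=3
Ev 7: PC=5 idx=2 pred=N actual=N -> ctr[2]=0
Ev 8: PC=5 idx=2 pred=N actual=T -> ctr[2]=1
Ev 9: PC=5 idx=2 pred=N actual=T -> ctr[2]=2
Ev 10: PC=5 idx=2 pred=T actual=T -> ctr[2]=3
Ev 11: PC=2 idx=2 pred=T actual=T -> ctr[2]=3
Ev 12: PC=2 idx=2 pred=T actual=T -> ctr[2]=3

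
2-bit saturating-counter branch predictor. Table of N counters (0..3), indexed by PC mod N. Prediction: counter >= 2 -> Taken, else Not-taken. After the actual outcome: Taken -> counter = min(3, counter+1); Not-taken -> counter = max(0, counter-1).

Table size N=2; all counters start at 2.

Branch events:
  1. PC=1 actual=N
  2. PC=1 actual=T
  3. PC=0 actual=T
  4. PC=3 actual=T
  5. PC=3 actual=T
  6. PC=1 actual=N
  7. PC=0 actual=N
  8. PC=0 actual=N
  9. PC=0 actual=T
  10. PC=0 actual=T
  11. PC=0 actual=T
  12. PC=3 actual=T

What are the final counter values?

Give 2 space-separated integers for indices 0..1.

Answer: 3 3

Derivation:
Ev 1: PC=1 idx=1 pred=T actual=N -> ctr[1]=1
Ev 2: PC=1 idx=1 pred=N actual=T -> ctr[1]=2
Ev 3: PC=0 idx=0 pred=T actual=T -> ctr[0]=3
Ev 4: PC=3 idx=1 pred=T actual=T -> ctr[1]=3
Ev 5: PC=3 idx=1 pred=T actual=T -> ctr[1]=3
Ev 6: PC=1 idx=1 pred=T actual=N -> ctr[1]=2
Ev 7: PC=0 idx=0 pred=T actual=N -> ctr[0]=2
Ev 8: PC=0 idx=0 pred=T actual=N -> ctr[0]=1
Ev 9: PC=0 idx=0 pred=N actual=T -> ctr[0]=2
Ev 10: PC=0 idx=0 pred=T actual=T -> ctr[0]=3
Ev 11: PC=0 idx=0 pred=T actual=T -> ctr[0]=3
Ev 12: PC=3 idx=1 pred=T actual=T -> ctr[1]=3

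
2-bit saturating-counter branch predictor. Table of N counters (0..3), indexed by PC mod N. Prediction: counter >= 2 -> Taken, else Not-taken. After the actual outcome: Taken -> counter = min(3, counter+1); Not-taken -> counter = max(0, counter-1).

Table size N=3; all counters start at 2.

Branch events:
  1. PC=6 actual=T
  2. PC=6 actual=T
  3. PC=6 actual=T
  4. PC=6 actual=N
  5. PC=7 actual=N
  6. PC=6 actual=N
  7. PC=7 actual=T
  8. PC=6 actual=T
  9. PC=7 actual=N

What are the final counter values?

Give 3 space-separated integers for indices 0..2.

Answer: 2 1 2

Derivation:
Ev 1: PC=6 idx=0 pred=T actual=T -> ctr[0]=3
Ev 2: PC=6 idx=0 pred=T actual=T -> ctr[0]=3
Ev 3: PC=6 idx=0 pred=T actual=T -> ctr[0]=3
Ev 4: PC=6 idx=0 pred=T actual=N -> ctr[0]=2
Ev 5: PC=7 idx=1 pred=T actual=N -> ctr[1]=1
Ev 6: PC=6 idx=0 pred=T actual=N -> ctr[0]=1
Ev 7: PC=7 idx=1 pred=N actual=T -> ctr[1]=2
Ev 8: PC=6 idx=0 pred=N actual=T -> ctr[0]=2
Ev 9: PC=7 idx=1 pred=T actual=N -> ctr[1]=1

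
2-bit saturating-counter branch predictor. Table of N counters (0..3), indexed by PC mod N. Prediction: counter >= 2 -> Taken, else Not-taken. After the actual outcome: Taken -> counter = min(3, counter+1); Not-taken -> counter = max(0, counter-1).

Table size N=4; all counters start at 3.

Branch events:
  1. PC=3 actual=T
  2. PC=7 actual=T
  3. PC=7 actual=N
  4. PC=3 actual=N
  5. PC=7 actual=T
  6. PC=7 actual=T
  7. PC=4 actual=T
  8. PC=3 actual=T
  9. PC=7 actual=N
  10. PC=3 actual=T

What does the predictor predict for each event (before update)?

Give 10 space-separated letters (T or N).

Ev 1: PC=3 idx=3 pred=T actual=T -> ctr[3]=3
Ev 2: PC=7 idx=3 pred=T actual=T -> ctr[3]=3
Ev 3: PC=7 idx=3 pred=T actual=N -> ctr[3]=2
Ev 4: PC=3 idx=3 pred=T actual=N -> ctr[3]=1
Ev 5: PC=7 idx=3 pred=N actual=T -> ctr[3]=2
Ev 6: PC=7 idx=3 pred=T actual=T -> ctr[3]=3
Ev 7: PC=4 idx=0 pred=T actual=T -> ctr[0]=3
Ev 8: PC=3 idx=3 pred=T actual=T -> ctr[3]=3
Ev 9: PC=7 idx=3 pred=T actual=N -> ctr[3]=2
Ev 10: PC=3 idx=3 pred=T actual=T -> ctr[3]=3

Answer: T T T T N T T T T T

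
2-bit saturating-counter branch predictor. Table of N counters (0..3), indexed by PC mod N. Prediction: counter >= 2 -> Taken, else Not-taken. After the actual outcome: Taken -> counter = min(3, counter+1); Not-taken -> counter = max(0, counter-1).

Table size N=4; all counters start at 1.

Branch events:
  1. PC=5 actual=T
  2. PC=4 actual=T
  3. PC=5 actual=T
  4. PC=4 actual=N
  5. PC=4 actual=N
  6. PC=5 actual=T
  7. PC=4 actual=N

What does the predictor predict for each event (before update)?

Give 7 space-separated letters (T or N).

Ev 1: PC=5 idx=1 pred=N actual=T -> ctr[1]=2
Ev 2: PC=4 idx=0 pred=N actual=T -> ctr[0]=2
Ev 3: PC=5 idx=1 pred=T actual=T -> ctr[1]=3
Ev 4: PC=4 idx=0 pred=T actual=N -> ctr[0]=1
Ev 5: PC=4 idx=0 pred=N actual=N -> ctr[0]=0
Ev 6: PC=5 idx=1 pred=T actual=T -> ctr[1]=3
Ev 7: PC=4 idx=0 pred=N actual=N -> ctr[0]=0

Answer: N N T T N T N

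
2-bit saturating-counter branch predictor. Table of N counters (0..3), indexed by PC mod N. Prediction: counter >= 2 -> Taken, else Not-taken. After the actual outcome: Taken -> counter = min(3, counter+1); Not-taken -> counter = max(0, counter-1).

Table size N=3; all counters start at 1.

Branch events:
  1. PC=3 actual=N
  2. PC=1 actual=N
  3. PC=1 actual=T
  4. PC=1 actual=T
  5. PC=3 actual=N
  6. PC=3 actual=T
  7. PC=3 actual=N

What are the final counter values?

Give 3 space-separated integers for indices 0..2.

Ev 1: PC=3 idx=0 pred=N actual=N -> ctr[0]=0
Ev 2: PC=1 idx=1 pred=N actual=N -> ctr[1]=0
Ev 3: PC=1 idx=1 pred=N actual=T -> ctr[1]=1
Ev 4: PC=1 idx=1 pred=N actual=T -> ctr[1]=2
Ev 5: PC=3 idx=0 pred=N actual=N -> ctr[0]=0
Ev 6: PC=3 idx=0 pred=N actual=T -> ctr[0]=1
Ev 7: PC=3 idx=0 pred=N actual=N -> ctr[0]=0

Answer: 0 2 1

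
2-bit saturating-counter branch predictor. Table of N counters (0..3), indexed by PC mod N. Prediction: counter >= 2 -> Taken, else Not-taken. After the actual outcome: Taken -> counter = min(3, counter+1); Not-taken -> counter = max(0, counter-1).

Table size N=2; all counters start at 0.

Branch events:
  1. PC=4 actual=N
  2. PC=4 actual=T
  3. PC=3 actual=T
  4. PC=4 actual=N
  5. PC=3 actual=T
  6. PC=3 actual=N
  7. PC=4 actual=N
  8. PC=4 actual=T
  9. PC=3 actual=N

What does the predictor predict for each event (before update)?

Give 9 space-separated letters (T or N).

Answer: N N N N N T N N N

Derivation:
Ev 1: PC=4 idx=0 pred=N actual=N -> ctr[0]=0
Ev 2: PC=4 idx=0 pred=N actual=T -> ctr[0]=1
Ev 3: PC=3 idx=1 pred=N actual=T -> ctr[1]=1
Ev 4: PC=4 idx=0 pred=N actual=N -> ctr[0]=0
Ev 5: PC=3 idx=1 pred=N actual=T -> ctr[1]=2
Ev 6: PC=3 idx=1 pred=T actual=N -> ctr[1]=1
Ev 7: PC=4 idx=0 pred=N actual=N -> ctr[0]=0
Ev 8: PC=4 idx=0 pred=N actual=T -> ctr[0]=1
Ev 9: PC=3 idx=1 pred=N actual=N -> ctr[1]=0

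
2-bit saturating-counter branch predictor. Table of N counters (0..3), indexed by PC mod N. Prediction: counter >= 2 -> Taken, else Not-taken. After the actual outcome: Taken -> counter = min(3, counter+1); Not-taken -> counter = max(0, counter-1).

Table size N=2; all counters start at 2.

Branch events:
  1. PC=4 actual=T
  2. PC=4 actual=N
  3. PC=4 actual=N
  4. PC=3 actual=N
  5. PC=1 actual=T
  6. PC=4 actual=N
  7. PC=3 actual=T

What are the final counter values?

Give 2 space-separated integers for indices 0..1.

Answer: 0 3

Derivation:
Ev 1: PC=4 idx=0 pred=T actual=T -> ctr[0]=3
Ev 2: PC=4 idx=0 pred=T actual=N -> ctr[0]=2
Ev 3: PC=4 idx=0 pred=T actual=N -> ctr[0]=1
Ev 4: PC=3 idx=1 pred=T actual=N -> ctr[1]=1
Ev 5: PC=1 idx=1 pred=N actual=T -> ctr[1]=2
Ev 6: PC=4 idx=0 pred=N actual=N -> ctr[0]=0
Ev 7: PC=3 idx=1 pred=T actual=T -> ctr[1]=3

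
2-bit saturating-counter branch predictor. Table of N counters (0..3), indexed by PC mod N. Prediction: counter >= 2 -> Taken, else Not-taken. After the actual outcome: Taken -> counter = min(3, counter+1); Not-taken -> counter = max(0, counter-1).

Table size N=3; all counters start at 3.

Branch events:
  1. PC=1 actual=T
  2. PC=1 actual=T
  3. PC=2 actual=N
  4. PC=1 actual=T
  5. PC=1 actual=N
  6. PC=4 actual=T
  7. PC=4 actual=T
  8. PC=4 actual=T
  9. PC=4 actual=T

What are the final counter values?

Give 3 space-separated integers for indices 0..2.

Answer: 3 3 2

Derivation:
Ev 1: PC=1 idx=1 pred=T actual=T -> ctr[1]=3
Ev 2: PC=1 idx=1 pred=T actual=T -> ctr[1]=3
Ev 3: PC=2 idx=2 pred=T actual=N -> ctr[2]=2
Ev 4: PC=1 idx=1 pred=T actual=T -> ctr[1]=3
Ev 5: PC=1 idx=1 pred=T actual=N -> ctr[1]=2
Ev 6: PC=4 idx=1 pred=T actual=T -> ctr[1]=3
Ev 7: PC=4 idx=1 pred=T actual=T -> ctr[1]=3
Ev 8: PC=4 idx=1 pred=T actual=T -> ctr[1]=3
Ev 9: PC=4 idx=1 pred=T actual=T -> ctr[1]=3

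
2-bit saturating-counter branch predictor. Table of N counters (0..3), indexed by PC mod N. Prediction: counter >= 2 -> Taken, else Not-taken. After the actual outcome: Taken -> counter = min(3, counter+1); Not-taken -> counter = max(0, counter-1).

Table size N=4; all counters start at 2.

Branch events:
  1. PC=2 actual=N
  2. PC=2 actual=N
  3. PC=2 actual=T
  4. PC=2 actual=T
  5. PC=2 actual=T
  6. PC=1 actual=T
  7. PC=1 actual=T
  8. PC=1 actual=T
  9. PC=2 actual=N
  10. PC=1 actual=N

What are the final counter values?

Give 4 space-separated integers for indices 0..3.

Ev 1: PC=2 idx=2 pred=T actual=N -> ctr[2]=1
Ev 2: PC=2 idx=2 pred=N actual=N -> ctr[2]=0
Ev 3: PC=2 idx=2 pred=N actual=T -> ctr[2]=1
Ev 4: PC=2 idx=2 pred=N actual=T -> ctr[2]=2
Ev 5: PC=2 idx=2 pred=T actual=T -> ctr[2]=3
Ev 6: PC=1 idx=1 pred=T actual=T -> ctr[1]=3
Ev 7: PC=1 idx=1 pred=T actual=T -> ctr[1]=3
Ev 8: PC=1 idx=1 pred=T actual=T -> ctr[1]=3
Ev 9: PC=2 idx=2 pred=T actual=N -> ctr[2]=2
Ev 10: PC=1 idx=1 pred=T actual=N -> ctr[1]=2

Answer: 2 2 2 2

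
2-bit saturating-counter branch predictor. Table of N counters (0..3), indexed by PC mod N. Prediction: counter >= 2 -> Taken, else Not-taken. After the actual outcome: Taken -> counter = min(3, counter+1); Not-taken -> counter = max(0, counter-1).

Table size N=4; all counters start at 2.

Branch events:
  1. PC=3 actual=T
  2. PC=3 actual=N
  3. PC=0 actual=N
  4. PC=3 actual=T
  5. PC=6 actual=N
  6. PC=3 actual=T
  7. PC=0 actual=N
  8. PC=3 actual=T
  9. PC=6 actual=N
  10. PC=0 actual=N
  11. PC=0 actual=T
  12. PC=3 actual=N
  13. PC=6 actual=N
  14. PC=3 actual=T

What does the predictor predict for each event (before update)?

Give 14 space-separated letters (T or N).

Ev 1: PC=3 idx=3 pred=T actual=T -> ctr[3]=3
Ev 2: PC=3 idx=3 pred=T actual=N -> ctr[3]=2
Ev 3: PC=0 idx=0 pred=T actual=N -> ctr[0]=1
Ev 4: PC=3 idx=3 pred=T actual=T -> ctr[3]=3
Ev 5: PC=6 idx=2 pred=T actual=N -> ctr[2]=1
Ev 6: PC=3 idx=3 pred=T actual=T -> ctr[3]=3
Ev 7: PC=0 idx=0 pred=N actual=N -> ctr[0]=0
Ev 8: PC=3 idx=3 pred=T actual=T -> ctr[3]=3
Ev 9: PC=6 idx=2 pred=N actual=N -> ctr[2]=0
Ev 10: PC=0 idx=0 pred=N actual=N -> ctr[0]=0
Ev 11: PC=0 idx=0 pred=N actual=T -> ctr[0]=1
Ev 12: PC=3 idx=3 pred=T actual=N -> ctr[3]=2
Ev 13: PC=6 idx=2 pred=N actual=N -> ctr[2]=0
Ev 14: PC=3 idx=3 pred=T actual=T -> ctr[3]=3

Answer: T T T T T T N T N N N T N T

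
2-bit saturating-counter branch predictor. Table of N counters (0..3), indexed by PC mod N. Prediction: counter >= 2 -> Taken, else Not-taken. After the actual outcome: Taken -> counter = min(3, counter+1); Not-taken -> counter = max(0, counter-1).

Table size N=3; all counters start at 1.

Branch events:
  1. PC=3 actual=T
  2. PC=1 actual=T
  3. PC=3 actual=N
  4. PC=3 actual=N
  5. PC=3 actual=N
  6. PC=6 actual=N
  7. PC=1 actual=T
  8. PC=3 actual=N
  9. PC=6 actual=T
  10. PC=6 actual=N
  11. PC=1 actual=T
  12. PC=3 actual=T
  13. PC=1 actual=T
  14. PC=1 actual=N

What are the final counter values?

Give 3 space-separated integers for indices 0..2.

Answer: 1 2 1

Derivation:
Ev 1: PC=3 idx=0 pred=N actual=T -> ctr[0]=2
Ev 2: PC=1 idx=1 pred=N actual=T -> ctr[1]=2
Ev 3: PC=3 idx=0 pred=T actual=N -> ctr[0]=1
Ev 4: PC=3 idx=0 pred=N actual=N -> ctr[0]=0
Ev 5: PC=3 idx=0 pred=N actual=N -> ctr[0]=0
Ev 6: PC=6 idx=0 pred=N actual=N -> ctr[0]=0
Ev 7: PC=1 idx=1 pred=T actual=T -> ctr[1]=3
Ev 8: PC=3 idx=0 pred=N actual=N -> ctr[0]=0
Ev 9: PC=6 idx=0 pred=N actual=T -> ctr[0]=1
Ev 10: PC=6 idx=0 pred=N actual=N -> ctr[0]=0
Ev 11: PC=1 idx=1 pred=T actual=T -> ctr[1]=3
Ev 12: PC=3 idx=0 pred=N actual=T -> ctr[0]=1
Ev 13: PC=1 idx=1 pred=T actual=T -> ctr[1]=3
Ev 14: PC=1 idx=1 pred=T actual=N -> ctr[1]=2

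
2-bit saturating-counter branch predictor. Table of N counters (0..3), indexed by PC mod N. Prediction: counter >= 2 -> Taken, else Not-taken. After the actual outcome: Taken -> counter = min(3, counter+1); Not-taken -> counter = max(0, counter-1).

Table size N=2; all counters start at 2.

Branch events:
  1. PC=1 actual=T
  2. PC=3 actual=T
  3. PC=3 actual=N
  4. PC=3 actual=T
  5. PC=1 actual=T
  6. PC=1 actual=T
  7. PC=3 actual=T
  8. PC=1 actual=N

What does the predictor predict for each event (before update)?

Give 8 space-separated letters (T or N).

Ev 1: PC=1 idx=1 pred=T actual=T -> ctr[1]=3
Ev 2: PC=3 idx=1 pred=T actual=T -> ctr[1]=3
Ev 3: PC=3 idx=1 pred=T actual=N -> ctr[1]=2
Ev 4: PC=3 idx=1 pred=T actual=T -> ctr[1]=3
Ev 5: PC=1 idx=1 pred=T actual=T -> ctr[1]=3
Ev 6: PC=1 idx=1 pred=T actual=T -> ctr[1]=3
Ev 7: PC=3 idx=1 pred=T actual=T -> ctr[1]=3
Ev 8: PC=1 idx=1 pred=T actual=N -> ctr[1]=2

Answer: T T T T T T T T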